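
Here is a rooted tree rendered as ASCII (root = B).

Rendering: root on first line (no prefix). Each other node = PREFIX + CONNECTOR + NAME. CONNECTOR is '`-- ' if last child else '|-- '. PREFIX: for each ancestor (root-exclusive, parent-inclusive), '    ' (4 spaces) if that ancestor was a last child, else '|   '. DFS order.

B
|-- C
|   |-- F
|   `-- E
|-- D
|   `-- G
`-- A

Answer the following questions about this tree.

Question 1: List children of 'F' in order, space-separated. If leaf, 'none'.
Answer: none

Derivation:
Node F's children (from adjacency): (leaf)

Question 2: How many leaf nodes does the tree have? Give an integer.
Answer: 4

Derivation:
Leaves (nodes with no children): A, E, F, G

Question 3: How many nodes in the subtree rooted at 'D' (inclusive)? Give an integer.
Subtree rooted at D contains: D, G
Count = 2

Answer: 2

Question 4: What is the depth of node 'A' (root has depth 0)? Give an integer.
Path from root to A: B -> A
Depth = number of edges = 1

Answer: 1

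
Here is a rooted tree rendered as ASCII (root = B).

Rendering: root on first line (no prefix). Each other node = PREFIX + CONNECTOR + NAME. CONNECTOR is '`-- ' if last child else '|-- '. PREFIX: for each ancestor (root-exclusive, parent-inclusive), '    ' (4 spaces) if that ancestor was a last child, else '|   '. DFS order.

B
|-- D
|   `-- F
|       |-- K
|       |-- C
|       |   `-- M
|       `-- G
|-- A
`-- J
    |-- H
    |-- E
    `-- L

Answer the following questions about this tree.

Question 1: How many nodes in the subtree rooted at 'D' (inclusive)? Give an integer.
Subtree rooted at D contains: C, D, F, G, K, M
Count = 6

Answer: 6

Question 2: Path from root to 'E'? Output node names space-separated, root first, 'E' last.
Answer: B J E

Derivation:
Walk down from root: B -> J -> E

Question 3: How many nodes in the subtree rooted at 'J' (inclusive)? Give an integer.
Answer: 4

Derivation:
Subtree rooted at J contains: E, H, J, L
Count = 4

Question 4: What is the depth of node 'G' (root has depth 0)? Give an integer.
Answer: 3

Derivation:
Path from root to G: B -> D -> F -> G
Depth = number of edges = 3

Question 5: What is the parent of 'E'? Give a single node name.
Answer: J

Derivation:
Scan adjacency: E appears as child of J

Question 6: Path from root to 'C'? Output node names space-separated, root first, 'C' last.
Answer: B D F C

Derivation:
Walk down from root: B -> D -> F -> C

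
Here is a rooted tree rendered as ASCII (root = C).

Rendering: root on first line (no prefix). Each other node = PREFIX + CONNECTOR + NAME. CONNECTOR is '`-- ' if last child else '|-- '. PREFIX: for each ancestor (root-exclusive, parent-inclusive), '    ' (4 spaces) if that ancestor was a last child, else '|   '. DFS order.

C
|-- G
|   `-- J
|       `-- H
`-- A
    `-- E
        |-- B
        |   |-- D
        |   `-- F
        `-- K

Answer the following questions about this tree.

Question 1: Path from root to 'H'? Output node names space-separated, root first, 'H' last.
Answer: C G J H

Derivation:
Walk down from root: C -> G -> J -> H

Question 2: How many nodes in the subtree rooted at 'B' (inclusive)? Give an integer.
Answer: 3

Derivation:
Subtree rooted at B contains: B, D, F
Count = 3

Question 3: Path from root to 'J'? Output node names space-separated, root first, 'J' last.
Answer: C G J

Derivation:
Walk down from root: C -> G -> J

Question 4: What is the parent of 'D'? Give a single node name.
Answer: B

Derivation:
Scan adjacency: D appears as child of B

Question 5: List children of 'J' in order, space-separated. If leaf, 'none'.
Node J's children (from adjacency): H

Answer: H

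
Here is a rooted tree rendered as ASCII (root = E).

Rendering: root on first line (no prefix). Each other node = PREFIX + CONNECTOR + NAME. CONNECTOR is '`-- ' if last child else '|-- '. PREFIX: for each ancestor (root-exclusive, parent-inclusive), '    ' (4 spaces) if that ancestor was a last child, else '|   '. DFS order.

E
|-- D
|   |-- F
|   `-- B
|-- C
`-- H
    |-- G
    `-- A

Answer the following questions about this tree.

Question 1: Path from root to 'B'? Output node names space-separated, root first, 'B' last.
Walk down from root: E -> D -> B

Answer: E D B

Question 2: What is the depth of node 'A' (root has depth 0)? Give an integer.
Answer: 2

Derivation:
Path from root to A: E -> H -> A
Depth = number of edges = 2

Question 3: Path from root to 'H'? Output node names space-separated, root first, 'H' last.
Answer: E H

Derivation:
Walk down from root: E -> H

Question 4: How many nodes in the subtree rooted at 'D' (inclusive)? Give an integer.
Answer: 3

Derivation:
Subtree rooted at D contains: B, D, F
Count = 3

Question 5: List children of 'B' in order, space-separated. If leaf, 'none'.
Answer: none

Derivation:
Node B's children (from adjacency): (leaf)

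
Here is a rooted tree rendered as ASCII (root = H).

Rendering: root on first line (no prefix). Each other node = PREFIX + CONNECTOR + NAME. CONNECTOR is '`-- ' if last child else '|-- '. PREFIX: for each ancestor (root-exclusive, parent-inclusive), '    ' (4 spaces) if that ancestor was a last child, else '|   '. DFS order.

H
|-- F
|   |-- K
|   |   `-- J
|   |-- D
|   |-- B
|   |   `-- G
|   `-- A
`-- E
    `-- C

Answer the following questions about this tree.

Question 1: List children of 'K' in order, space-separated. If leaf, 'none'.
Answer: J

Derivation:
Node K's children (from adjacency): J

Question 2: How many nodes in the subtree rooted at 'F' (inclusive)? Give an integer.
Answer: 7

Derivation:
Subtree rooted at F contains: A, B, D, F, G, J, K
Count = 7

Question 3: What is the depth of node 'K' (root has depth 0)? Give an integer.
Answer: 2

Derivation:
Path from root to K: H -> F -> K
Depth = number of edges = 2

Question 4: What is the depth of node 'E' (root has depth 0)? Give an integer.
Answer: 1

Derivation:
Path from root to E: H -> E
Depth = number of edges = 1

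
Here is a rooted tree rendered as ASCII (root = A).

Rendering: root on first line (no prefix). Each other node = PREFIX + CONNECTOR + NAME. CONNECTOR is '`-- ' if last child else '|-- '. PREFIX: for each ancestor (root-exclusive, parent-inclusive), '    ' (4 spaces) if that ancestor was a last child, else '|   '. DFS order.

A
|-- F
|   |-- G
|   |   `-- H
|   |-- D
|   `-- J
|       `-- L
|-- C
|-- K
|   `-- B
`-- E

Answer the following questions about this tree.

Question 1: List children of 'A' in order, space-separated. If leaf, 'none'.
Answer: F C K E

Derivation:
Node A's children (from adjacency): F, C, K, E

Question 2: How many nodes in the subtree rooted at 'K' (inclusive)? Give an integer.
Subtree rooted at K contains: B, K
Count = 2

Answer: 2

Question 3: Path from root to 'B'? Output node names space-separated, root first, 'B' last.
Walk down from root: A -> K -> B

Answer: A K B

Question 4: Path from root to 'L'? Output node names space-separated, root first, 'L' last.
Walk down from root: A -> F -> J -> L

Answer: A F J L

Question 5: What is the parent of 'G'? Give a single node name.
Scan adjacency: G appears as child of F

Answer: F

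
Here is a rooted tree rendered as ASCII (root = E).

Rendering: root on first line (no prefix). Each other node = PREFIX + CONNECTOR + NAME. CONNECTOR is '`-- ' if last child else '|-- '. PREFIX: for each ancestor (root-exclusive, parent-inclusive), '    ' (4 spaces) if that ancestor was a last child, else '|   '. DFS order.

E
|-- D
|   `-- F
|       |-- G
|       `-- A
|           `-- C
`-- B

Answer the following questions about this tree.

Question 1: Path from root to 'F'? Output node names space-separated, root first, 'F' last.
Answer: E D F

Derivation:
Walk down from root: E -> D -> F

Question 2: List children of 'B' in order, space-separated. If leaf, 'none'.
Node B's children (from adjacency): (leaf)

Answer: none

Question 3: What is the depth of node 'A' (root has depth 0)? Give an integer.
Answer: 3

Derivation:
Path from root to A: E -> D -> F -> A
Depth = number of edges = 3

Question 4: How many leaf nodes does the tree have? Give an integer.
Answer: 3

Derivation:
Leaves (nodes with no children): B, C, G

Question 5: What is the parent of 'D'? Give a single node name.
Scan adjacency: D appears as child of E

Answer: E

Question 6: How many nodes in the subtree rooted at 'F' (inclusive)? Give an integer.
Answer: 4

Derivation:
Subtree rooted at F contains: A, C, F, G
Count = 4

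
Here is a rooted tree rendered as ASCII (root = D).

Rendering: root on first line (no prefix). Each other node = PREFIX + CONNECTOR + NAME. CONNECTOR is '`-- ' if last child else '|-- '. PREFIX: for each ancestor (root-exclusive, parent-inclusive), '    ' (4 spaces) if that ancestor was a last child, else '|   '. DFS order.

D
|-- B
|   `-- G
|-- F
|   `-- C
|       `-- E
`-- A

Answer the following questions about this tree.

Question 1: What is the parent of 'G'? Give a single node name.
Scan adjacency: G appears as child of B

Answer: B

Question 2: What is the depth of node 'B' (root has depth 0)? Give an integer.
Answer: 1

Derivation:
Path from root to B: D -> B
Depth = number of edges = 1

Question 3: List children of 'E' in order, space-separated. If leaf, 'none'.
Node E's children (from adjacency): (leaf)

Answer: none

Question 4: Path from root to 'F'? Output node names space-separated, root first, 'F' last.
Walk down from root: D -> F

Answer: D F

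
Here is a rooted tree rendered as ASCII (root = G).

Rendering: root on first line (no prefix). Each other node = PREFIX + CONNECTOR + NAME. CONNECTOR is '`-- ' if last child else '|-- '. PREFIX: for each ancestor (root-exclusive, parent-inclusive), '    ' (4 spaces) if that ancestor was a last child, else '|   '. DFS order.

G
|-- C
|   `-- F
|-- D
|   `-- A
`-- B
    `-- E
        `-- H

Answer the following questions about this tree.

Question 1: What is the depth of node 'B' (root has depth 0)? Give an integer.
Answer: 1

Derivation:
Path from root to B: G -> B
Depth = number of edges = 1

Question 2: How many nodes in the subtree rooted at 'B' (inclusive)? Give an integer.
Answer: 3

Derivation:
Subtree rooted at B contains: B, E, H
Count = 3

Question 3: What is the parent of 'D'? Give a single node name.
Answer: G

Derivation:
Scan adjacency: D appears as child of G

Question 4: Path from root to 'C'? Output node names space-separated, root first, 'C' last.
Walk down from root: G -> C

Answer: G C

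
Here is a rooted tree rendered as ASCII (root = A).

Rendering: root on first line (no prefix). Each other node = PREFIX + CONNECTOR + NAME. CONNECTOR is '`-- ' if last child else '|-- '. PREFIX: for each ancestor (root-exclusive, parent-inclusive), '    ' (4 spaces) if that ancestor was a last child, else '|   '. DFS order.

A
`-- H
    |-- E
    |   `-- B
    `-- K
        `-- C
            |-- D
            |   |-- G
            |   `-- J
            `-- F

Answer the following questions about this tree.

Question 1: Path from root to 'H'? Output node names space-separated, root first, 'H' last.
Answer: A H

Derivation:
Walk down from root: A -> H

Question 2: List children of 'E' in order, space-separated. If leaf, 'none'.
Answer: B

Derivation:
Node E's children (from adjacency): B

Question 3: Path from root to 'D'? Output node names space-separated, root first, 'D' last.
Walk down from root: A -> H -> K -> C -> D

Answer: A H K C D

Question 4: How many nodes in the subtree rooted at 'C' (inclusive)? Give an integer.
Answer: 5

Derivation:
Subtree rooted at C contains: C, D, F, G, J
Count = 5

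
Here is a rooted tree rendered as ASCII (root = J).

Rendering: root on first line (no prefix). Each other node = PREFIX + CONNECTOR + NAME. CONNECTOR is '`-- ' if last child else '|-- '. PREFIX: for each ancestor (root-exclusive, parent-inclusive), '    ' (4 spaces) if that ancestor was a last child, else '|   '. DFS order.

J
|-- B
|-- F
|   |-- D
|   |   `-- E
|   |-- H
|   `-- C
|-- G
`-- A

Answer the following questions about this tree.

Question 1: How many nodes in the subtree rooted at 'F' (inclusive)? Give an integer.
Subtree rooted at F contains: C, D, E, F, H
Count = 5

Answer: 5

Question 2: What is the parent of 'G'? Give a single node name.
Scan adjacency: G appears as child of J

Answer: J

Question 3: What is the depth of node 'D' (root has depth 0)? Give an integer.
Answer: 2

Derivation:
Path from root to D: J -> F -> D
Depth = number of edges = 2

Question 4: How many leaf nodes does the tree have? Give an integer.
Leaves (nodes with no children): A, B, C, E, G, H

Answer: 6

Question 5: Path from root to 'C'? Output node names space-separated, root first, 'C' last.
Answer: J F C

Derivation:
Walk down from root: J -> F -> C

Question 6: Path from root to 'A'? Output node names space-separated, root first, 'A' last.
Walk down from root: J -> A

Answer: J A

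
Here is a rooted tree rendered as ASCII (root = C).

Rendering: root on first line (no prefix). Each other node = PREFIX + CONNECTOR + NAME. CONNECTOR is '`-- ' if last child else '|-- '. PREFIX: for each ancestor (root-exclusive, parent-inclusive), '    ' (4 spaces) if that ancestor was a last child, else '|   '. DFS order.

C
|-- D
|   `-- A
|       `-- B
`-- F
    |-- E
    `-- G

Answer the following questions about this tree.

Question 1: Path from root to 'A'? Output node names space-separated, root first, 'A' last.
Walk down from root: C -> D -> A

Answer: C D A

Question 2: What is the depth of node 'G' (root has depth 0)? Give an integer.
Answer: 2

Derivation:
Path from root to G: C -> F -> G
Depth = number of edges = 2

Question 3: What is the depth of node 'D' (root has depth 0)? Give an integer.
Answer: 1

Derivation:
Path from root to D: C -> D
Depth = number of edges = 1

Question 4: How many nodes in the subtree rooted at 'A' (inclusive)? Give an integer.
Answer: 2

Derivation:
Subtree rooted at A contains: A, B
Count = 2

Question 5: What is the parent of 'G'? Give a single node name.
Answer: F

Derivation:
Scan adjacency: G appears as child of F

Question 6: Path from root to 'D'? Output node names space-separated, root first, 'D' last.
Answer: C D

Derivation:
Walk down from root: C -> D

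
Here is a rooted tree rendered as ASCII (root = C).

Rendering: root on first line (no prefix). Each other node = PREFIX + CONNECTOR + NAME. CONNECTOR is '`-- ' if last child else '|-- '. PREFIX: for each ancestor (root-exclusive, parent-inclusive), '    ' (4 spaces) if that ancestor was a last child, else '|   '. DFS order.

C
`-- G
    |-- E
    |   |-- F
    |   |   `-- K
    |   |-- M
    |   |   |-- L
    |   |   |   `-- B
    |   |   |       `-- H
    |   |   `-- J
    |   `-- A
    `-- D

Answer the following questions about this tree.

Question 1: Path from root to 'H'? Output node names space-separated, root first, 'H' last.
Answer: C G E M L B H

Derivation:
Walk down from root: C -> G -> E -> M -> L -> B -> H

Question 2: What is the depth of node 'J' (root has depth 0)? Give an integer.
Path from root to J: C -> G -> E -> M -> J
Depth = number of edges = 4

Answer: 4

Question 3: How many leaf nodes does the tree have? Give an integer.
Answer: 5

Derivation:
Leaves (nodes with no children): A, D, H, J, K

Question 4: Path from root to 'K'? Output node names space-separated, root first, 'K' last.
Walk down from root: C -> G -> E -> F -> K

Answer: C G E F K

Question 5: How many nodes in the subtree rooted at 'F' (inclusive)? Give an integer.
Subtree rooted at F contains: F, K
Count = 2

Answer: 2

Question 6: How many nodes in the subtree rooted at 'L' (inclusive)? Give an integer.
Subtree rooted at L contains: B, H, L
Count = 3

Answer: 3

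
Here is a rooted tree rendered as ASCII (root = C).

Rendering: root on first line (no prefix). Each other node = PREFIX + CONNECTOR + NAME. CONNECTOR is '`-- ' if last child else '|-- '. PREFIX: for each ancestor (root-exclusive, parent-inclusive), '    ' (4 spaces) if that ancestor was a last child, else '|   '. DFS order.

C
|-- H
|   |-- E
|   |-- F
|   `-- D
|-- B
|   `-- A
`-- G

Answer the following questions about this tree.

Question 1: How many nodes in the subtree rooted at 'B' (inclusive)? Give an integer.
Answer: 2

Derivation:
Subtree rooted at B contains: A, B
Count = 2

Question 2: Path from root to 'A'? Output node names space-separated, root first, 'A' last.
Walk down from root: C -> B -> A

Answer: C B A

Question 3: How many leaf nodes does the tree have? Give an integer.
Answer: 5

Derivation:
Leaves (nodes with no children): A, D, E, F, G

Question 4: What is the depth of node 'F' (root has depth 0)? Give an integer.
Path from root to F: C -> H -> F
Depth = number of edges = 2

Answer: 2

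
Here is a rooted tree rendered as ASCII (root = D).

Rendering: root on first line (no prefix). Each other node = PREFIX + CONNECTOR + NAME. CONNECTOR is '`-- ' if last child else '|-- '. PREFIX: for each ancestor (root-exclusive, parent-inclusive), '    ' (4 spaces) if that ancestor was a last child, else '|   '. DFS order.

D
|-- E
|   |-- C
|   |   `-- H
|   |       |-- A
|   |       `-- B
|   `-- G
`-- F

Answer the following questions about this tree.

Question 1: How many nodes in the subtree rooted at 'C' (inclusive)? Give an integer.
Answer: 4

Derivation:
Subtree rooted at C contains: A, B, C, H
Count = 4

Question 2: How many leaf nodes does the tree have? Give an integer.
Answer: 4

Derivation:
Leaves (nodes with no children): A, B, F, G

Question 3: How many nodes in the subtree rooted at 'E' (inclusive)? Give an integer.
Subtree rooted at E contains: A, B, C, E, G, H
Count = 6

Answer: 6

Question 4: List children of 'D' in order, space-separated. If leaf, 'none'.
Node D's children (from adjacency): E, F

Answer: E F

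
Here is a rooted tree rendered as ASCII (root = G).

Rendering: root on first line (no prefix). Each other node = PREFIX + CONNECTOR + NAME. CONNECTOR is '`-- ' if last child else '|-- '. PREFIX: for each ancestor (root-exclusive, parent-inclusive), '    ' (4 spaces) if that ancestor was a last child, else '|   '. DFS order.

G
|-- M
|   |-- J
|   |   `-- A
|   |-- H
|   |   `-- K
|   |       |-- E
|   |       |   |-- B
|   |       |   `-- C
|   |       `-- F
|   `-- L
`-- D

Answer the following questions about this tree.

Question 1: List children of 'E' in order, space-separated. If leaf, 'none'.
Answer: B C

Derivation:
Node E's children (from adjacency): B, C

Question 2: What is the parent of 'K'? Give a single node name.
Answer: H

Derivation:
Scan adjacency: K appears as child of H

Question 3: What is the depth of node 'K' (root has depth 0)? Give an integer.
Path from root to K: G -> M -> H -> K
Depth = number of edges = 3

Answer: 3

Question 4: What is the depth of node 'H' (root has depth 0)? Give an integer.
Path from root to H: G -> M -> H
Depth = number of edges = 2

Answer: 2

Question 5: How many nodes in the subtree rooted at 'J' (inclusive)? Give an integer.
Answer: 2

Derivation:
Subtree rooted at J contains: A, J
Count = 2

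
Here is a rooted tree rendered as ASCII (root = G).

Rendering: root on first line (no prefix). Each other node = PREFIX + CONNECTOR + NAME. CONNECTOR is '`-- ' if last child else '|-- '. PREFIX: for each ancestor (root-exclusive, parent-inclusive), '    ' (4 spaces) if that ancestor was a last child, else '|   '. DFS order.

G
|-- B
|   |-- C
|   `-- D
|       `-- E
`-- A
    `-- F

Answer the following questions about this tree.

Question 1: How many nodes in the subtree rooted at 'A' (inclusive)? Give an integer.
Answer: 2

Derivation:
Subtree rooted at A contains: A, F
Count = 2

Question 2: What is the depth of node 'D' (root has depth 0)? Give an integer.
Path from root to D: G -> B -> D
Depth = number of edges = 2

Answer: 2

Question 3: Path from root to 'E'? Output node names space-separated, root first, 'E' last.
Answer: G B D E

Derivation:
Walk down from root: G -> B -> D -> E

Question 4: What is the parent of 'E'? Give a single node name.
Answer: D

Derivation:
Scan adjacency: E appears as child of D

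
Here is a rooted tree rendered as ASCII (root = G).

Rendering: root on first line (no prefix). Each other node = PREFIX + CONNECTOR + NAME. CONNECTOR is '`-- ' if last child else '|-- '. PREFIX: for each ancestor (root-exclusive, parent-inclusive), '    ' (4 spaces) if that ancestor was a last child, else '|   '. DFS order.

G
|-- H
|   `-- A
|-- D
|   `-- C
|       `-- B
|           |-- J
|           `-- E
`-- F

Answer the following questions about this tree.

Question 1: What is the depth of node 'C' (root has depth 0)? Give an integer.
Answer: 2

Derivation:
Path from root to C: G -> D -> C
Depth = number of edges = 2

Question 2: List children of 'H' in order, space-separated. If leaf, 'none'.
Answer: A

Derivation:
Node H's children (from adjacency): A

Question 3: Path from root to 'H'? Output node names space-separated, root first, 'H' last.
Answer: G H

Derivation:
Walk down from root: G -> H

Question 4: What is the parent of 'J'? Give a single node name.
Scan adjacency: J appears as child of B

Answer: B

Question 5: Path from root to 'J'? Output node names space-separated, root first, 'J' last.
Walk down from root: G -> D -> C -> B -> J

Answer: G D C B J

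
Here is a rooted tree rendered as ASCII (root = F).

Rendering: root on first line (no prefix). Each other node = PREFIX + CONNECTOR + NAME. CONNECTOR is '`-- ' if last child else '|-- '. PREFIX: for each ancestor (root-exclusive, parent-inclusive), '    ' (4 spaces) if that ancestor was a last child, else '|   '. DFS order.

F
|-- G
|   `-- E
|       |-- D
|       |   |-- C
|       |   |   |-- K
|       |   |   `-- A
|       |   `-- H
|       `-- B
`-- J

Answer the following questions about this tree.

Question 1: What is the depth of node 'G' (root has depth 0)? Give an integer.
Answer: 1

Derivation:
Path from root to G: F -> G
Depth = number of edges = 1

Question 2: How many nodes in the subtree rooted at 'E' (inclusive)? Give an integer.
Answer: 7

Derivation:
Subtree rooted at E contains: A, B, C, D, E, H, K
Count = 7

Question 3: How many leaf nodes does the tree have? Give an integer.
Answer: 5

Derivation:
Leaves (nodes with no children): A, B, H, J, K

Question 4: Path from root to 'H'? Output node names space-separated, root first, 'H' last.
Walk down from root: F -> G -> E -> D -> H

Answer: F G E D H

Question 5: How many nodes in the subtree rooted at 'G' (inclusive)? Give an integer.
Subtree rooted at G contains: A, B, C, D, E, G, H, K
Count = 8

Answer: 8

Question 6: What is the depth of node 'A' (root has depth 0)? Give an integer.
Path from root to A: F -> G -> E -> D -> C -> A
Depth = number of edges = 5

Answer: 5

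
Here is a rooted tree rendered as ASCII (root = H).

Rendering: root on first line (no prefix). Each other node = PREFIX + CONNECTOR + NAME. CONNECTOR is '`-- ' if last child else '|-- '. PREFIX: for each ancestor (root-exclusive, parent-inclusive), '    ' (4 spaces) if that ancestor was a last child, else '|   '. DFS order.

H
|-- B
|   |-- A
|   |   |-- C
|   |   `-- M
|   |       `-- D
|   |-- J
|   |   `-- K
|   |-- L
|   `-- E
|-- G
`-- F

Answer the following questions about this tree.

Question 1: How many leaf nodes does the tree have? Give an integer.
Leaves (nodes with no children): C, D, E, F, G, K, L

Answer: 7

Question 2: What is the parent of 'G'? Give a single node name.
Answer: H

Derivation:
Scan adjacency: G appears as child of H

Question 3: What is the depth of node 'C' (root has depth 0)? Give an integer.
Answer: 3

Derivation:
Path from root to C: H -> B -> A -> C
Depth = number of edges = 3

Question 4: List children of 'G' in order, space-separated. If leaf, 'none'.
Answer: none

Derivation:
Node G's children (from adjacency): (leaf)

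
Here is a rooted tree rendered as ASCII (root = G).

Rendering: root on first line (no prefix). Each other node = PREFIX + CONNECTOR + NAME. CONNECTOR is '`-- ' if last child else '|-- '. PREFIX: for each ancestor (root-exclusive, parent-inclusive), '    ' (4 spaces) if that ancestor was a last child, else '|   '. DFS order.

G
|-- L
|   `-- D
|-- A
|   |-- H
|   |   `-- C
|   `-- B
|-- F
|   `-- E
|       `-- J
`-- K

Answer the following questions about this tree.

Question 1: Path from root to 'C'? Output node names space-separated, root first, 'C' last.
Answer: G A H C

Derivation:
Walk down from root: G -> A -> H -> C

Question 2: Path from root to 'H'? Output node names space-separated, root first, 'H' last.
Walk down from root: G -> A -> H

Answer: G A H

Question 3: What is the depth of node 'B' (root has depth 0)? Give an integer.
Path from root to B: G -> A -> B
Depth = number of edges = 2

Answer: 2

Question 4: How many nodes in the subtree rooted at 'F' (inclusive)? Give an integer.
Subtree rooted at F contains: E, F, J
Count = 3

Answer: 3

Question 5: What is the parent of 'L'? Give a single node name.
Answer: G

Derivation:
Scan adjacency: L appears as child of G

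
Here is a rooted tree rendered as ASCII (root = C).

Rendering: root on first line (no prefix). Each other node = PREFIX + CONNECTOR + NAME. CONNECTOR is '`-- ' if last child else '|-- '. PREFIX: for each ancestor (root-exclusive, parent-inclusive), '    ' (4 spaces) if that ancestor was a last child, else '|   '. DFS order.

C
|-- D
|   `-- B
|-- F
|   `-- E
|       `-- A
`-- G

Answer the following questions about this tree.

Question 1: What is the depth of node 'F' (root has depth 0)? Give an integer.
Path from root to F: C -> F
Depth = number of edges = 1

Answer: 1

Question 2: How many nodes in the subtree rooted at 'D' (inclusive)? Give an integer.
Answer: 2

Derivation:
Subtree rooted at D contains: B, D
Count = 2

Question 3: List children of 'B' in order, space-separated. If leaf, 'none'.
Node B's children (from adjacency): (leaf)

Answer: none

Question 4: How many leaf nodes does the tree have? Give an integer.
Leaves (nodes with no children): A, B, G

Answer: 3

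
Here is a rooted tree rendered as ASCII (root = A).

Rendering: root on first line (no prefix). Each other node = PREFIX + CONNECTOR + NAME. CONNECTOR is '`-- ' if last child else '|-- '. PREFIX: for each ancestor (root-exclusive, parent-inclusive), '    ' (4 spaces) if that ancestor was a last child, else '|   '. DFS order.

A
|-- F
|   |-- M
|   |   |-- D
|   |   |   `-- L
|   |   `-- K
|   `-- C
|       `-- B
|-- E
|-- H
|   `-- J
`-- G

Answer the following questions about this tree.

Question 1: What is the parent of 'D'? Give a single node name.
Scan adjacency: D appears as child of M

Answer: M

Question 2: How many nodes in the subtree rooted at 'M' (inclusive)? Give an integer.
Subtree rooted at M contains: D, K, L, M
Count = 4

Answer: 4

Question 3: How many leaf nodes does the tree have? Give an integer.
Leaves (nodes with no children): B, E, G, J, K, L

Answer: 6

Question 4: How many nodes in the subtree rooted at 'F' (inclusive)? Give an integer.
Subtree rooted at F contains: B, C, D, F, K, L, M
Count = 7

Answer: 7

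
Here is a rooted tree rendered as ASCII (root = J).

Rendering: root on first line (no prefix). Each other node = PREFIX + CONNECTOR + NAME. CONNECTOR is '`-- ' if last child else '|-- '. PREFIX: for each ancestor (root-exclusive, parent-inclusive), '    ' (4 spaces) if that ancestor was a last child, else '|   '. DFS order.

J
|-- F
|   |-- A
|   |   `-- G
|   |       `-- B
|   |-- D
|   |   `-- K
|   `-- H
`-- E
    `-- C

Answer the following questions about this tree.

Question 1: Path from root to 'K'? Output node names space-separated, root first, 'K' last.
Walk down from root: J -> F -> D -> K

Answer: J F D K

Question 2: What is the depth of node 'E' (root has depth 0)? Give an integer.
Answer: 1

Derivation:
Path from root to E: J -> E
Depth = number of edges = 1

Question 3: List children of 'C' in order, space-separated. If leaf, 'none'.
Answer: none

Derivation:
Node C's children (from adjacency): (leaf)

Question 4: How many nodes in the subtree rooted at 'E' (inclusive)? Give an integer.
Subtree rooted at E contains: C, E
Count = 2

Answer: 2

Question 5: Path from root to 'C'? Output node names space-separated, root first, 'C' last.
Walk down from root: J -> E -> C

Answer: J E C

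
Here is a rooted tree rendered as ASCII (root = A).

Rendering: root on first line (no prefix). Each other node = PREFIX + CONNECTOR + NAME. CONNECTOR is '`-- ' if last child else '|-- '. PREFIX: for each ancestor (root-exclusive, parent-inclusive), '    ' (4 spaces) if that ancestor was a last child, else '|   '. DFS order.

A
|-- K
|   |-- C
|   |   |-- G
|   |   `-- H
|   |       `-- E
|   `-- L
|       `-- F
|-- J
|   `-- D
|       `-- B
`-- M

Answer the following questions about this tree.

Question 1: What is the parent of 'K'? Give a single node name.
Scan adjacency: K appears as child of A

Answer: A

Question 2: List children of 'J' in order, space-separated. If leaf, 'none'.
Answer: D

Derivation:
Node J's children (from adjacency): D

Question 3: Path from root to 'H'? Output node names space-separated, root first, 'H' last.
Answer: A K C H

Derivation:
Walk down from root: A -> K -> C -> H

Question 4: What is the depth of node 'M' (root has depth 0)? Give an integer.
Path from root to M: A -> M
Depth = number of edges = 1

Answer: 1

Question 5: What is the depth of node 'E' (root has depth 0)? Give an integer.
Answer: 4

Derivation:
Path from root to E: A -> K -> C -> H -> E
Depth = number of edges = 4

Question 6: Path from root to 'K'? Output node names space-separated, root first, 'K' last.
Walk down from root: A -> K

Answer: A K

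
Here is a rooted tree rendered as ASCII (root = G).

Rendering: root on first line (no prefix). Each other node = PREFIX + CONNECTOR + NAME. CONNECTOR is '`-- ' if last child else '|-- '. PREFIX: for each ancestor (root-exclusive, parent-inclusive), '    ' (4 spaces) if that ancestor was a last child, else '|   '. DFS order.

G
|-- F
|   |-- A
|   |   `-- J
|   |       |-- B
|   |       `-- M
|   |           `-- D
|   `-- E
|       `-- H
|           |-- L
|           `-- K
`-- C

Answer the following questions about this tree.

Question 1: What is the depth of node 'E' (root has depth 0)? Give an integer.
Path from root to E: G -> F -> E
Depth = number of edges = 2

Answer: 2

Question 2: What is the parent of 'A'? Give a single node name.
Scan adjacency: A appears as child of F

Answer: F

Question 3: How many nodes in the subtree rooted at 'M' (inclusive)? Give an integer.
Answer: 2

Derivation:
Subtree rooted at M contains: D, M
Count = 2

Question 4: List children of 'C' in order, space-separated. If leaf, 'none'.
Answer: none

Derivation:
Node C's children (from adjacency): (leaf)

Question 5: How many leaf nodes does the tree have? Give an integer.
Leaves (nodes with no children): B, C, D, K, L

Answer: 5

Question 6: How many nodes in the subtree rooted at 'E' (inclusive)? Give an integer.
Subtree rooted at E contains: E, H, K, L
Count = 4

Answer: 4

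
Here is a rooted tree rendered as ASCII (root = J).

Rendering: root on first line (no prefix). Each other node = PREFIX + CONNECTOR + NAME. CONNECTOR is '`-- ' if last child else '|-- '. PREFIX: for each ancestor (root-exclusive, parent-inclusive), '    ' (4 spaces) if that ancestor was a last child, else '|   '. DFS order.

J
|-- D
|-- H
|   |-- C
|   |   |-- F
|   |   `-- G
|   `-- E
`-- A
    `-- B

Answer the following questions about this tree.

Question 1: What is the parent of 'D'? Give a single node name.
Scan adjacency: D appears as child of J

Answer: J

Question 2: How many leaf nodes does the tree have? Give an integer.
Answer: 5

Derivation:
Leaves (nodes with no children): B, D, E, F, G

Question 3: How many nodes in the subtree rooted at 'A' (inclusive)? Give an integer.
Answer: 2

Derivation:
Subtree rooted at A contains: A, B
Count = 2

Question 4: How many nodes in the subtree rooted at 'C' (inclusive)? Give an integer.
Subtree rooted at C contains: C, F, G
Count = 3

Answer: 3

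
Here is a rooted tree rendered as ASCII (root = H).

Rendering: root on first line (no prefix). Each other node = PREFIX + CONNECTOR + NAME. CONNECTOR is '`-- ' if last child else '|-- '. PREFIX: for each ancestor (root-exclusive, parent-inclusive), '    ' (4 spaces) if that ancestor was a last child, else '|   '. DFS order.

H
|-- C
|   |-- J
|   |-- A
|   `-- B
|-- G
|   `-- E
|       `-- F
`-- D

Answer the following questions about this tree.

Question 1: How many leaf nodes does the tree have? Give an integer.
Answer: 5

Derivation:
Leaves (nodes with no children): A, B, D, F, J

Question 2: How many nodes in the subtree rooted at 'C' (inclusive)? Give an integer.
Subtree rooted at C contains: A, B, C, J
Count = 4

Answer: 4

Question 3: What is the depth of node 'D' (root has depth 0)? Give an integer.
Path from root to D: H -> D
Depth = number of edges = 1

Answer: 1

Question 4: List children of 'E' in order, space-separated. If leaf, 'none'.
Node E's children (from adjacency): F

Answer: F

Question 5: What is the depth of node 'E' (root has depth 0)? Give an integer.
Path from root to E: H -> G -> E
Depth = number of edges = 2

Answer: 2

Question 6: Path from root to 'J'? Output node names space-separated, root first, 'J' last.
Answer: H C J

Derivation:
Walk down from root: H -> C -> J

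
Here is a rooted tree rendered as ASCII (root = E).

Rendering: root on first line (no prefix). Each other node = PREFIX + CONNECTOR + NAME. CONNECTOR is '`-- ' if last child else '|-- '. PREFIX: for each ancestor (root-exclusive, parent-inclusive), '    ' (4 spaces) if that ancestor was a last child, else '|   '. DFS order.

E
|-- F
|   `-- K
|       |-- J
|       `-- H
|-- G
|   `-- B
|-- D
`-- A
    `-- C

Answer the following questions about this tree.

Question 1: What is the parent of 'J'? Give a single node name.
Scan adjacency: J appears as child of K

Answer: K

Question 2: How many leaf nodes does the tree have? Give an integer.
Leaves (nodes with no children): B, C, D, H, J

Answer: 5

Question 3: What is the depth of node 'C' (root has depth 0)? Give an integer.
Answer: 2

Derivation:
Path from root to C: E -> A -> C
Depth = number of edges = 2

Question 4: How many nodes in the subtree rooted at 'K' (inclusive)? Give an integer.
Subtree rooted at K contains: H, J, K
Count = 3

Answer: 3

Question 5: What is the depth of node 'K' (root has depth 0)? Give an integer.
Answer: 2

Derivation:
Path from root to K: E -> F -> K
Depth = number of edges = 2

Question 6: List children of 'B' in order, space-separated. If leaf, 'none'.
Answer: none

Derivation:
Node B's children (from adjacency): (leaf)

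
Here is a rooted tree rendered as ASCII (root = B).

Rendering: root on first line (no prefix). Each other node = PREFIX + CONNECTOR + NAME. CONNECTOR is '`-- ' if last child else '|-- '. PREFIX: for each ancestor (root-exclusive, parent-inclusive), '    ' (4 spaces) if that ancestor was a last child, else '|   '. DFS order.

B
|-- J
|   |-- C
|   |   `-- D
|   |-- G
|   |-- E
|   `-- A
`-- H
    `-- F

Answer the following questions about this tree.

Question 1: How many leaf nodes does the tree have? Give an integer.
Leaves (nodes with no children): A, D, E, F, G

Answer: 5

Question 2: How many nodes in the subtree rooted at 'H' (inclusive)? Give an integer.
Answer: 2

Derivation:
Subtree rooted at H contains: F, H
Count = 2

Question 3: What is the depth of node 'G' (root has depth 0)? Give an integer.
Path from root to G: B -> J -> G
Depth = number of edges = 2

Answer: 2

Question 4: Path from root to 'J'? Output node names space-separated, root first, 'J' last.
Walk down from root: B -> J

Answer: B J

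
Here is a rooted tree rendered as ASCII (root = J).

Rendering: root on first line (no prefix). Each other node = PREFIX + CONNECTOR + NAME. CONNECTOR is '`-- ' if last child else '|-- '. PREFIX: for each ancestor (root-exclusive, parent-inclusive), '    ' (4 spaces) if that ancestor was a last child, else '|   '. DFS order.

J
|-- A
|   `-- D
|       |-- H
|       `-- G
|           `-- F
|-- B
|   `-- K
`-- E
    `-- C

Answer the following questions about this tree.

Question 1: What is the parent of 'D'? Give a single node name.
Scan adjacency: D appears as child of A

Answer: A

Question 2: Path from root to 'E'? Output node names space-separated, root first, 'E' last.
Walk down from root: J -> E

Answer: J E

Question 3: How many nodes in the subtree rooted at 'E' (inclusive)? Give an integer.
Subtree rooted at E contains: C, E
Count = 2

Answer: 2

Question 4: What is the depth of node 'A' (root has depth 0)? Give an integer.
Answer: 1

Derivation:
Path from root to A: J -> A
Depth = number of edges = 1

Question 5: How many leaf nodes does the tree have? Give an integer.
Answer: 4

Derivation:
Leaves (nodes with no children): C, F, H, K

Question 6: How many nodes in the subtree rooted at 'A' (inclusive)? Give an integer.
Answer: 5

Derivation:
Subtree rooted at A contains: A, D, F, G, H
Count = 5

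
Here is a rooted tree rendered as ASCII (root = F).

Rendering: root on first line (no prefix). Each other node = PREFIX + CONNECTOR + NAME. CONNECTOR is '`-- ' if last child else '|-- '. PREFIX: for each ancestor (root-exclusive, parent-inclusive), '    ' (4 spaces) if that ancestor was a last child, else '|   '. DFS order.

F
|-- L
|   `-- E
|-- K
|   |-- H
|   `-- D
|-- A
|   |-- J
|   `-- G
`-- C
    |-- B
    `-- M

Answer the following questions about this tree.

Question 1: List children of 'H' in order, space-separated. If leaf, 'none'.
Answer: none

Derivation:
Node H's children (from adjacency): (leaf)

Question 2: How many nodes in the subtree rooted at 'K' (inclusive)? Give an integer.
Answer: 3

Derivation:
Subtree rooted at K contains: D, H, K
Count = 3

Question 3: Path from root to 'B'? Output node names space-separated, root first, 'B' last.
Answer: F C B

Derivation:
Walk down from root: F -> C -> B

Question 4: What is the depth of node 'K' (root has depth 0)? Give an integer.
Answer: 1

Derivation:
Path from root to K: F -> K
Depth = number of edges = 1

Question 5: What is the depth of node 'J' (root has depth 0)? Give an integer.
Path from root to J: F -> A -> J
Depth = number of edges = 2

Answer: 2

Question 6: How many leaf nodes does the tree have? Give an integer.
Answer: 7

Derivation:
Leaves (nodes with no children): B, D, E, G, H, J, M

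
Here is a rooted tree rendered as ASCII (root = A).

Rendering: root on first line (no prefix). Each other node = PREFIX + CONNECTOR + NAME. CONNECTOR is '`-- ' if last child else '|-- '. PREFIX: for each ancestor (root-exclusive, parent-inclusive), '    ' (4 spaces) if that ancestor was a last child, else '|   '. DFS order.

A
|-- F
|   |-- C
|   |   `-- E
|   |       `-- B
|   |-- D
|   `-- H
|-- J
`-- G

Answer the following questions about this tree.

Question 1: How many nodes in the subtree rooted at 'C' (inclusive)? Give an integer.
Answer: 3

Derivation:
Subtree rooted at C contains: B, C, E
Count = 3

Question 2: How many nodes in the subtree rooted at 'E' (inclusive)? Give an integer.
Subtree rooted at E contains: B, E
Count = 2

Answer: 2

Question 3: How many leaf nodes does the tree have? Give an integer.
Answer: 5

Derivation:
Leaves (nodes with no children): B, D, G, H, J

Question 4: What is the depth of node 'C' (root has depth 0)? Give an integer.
Path from root to C: A -> F -> C
Depth = number of edges = 2

Answer: 2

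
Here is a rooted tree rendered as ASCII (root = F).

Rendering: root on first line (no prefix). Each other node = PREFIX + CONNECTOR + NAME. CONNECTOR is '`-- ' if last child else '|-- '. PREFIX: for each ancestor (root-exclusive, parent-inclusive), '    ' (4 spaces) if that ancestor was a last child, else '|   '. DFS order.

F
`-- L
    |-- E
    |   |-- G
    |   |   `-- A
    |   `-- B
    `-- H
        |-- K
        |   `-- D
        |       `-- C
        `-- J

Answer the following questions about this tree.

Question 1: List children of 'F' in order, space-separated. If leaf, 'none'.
Node F's children (from adjacency): L

Answer: L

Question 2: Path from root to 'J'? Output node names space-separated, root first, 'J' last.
Walk down from root: F -> L -> H -> J

Answer: F L H J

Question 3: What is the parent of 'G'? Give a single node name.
Scan adjacency: G appears as child of E

Answer: E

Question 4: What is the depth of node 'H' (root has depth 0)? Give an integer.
Path from root to H: F -> L -> H
Depth = number of edges = 2

Answer: 2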